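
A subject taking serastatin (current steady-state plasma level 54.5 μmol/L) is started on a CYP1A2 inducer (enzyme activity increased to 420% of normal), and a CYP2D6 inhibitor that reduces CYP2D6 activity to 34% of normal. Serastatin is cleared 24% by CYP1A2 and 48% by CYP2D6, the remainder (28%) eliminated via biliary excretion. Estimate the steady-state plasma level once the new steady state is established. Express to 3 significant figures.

37.6 μmol/L

The CYP1A2 pathway (24% of clearance) increases to 4.2× activity: 0.24 × 4.2 = 1.008.
The CYP2D6 pathway (48% of clearance) falls to 0.34× activity: 0.48 × 0.34 = 0.1632.
Non-CYP routes (28%) are unchanged.
New clearance relative to baseline: 1.008 + 0.1632 + 0.28 = 1.4512.
Steady-state plasma level ∝ 1/CL: new value = 54.5 / 1.4512 = 37.6 μmol/L.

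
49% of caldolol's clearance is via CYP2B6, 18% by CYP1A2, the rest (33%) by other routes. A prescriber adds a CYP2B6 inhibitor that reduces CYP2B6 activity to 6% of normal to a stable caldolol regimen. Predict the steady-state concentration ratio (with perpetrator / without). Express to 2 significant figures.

1.9

The CYP2B6 pathway (49% of clearance) drops to 0.06× activity: 0.49 × 0.06 = 0.0294.
CYP1A2 (18%) and the residual 33% are unaffected.
Relative clearance = 0.0294 + 0.18 + 0.33 = 0.5394.
Since steady-state concentration ∝ 1/CL, the ratio is 1 / 0.5394 = 1.9.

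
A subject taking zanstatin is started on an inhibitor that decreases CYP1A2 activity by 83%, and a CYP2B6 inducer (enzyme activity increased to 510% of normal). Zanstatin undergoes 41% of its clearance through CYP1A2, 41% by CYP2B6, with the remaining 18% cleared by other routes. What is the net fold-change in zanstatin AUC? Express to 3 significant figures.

0.427

CYP1A2: 0.41 × 0.17 = 0.0697
CYP2B6: 0.41 × 5.1 = 2.091
Other: 0.18 (unchanged)
CL_new/CL_old = 0.0697 + 2.091 + 0.18 = 2.3407.
Net AUC ratio = 1 / 2.3407 = 0.427.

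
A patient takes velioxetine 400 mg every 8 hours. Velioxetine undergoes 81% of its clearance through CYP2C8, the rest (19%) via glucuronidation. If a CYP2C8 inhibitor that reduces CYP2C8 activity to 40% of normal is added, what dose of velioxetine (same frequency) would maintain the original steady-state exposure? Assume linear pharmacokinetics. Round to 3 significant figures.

206 mg

The CYP2C8 pathway (81% of clearance) is reduced to 0.4× activity: 0.81 × 0.4 = 0.324.
The remaining 19% of clearance is unaffected.
Relative clearance = 0.324 + 0.19 = 0.514.
Exposure is unchanged when dose changes in proportion to clearance. New dose = 400 mg × 0.514 = 206 mg.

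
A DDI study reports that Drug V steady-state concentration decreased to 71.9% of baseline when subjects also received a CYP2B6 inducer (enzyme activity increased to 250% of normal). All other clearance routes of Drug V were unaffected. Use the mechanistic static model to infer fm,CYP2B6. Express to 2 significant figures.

0.26

CL'/CL = 1 / 0.719 = 1.391
2.5·fm + (1 − fm) = 1.391
fm = (1.391 − 1) / (2.5 − 1) = 0.26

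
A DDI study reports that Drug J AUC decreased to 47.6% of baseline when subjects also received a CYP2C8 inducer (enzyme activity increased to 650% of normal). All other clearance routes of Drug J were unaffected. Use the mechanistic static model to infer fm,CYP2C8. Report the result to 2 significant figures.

Let fm be the CYP2C8 fraction. New clearance relative to baseline = fm × 6.5 + (1 − fm).
AUC ratio = 1 / (new CL fraction), so new CL fraction = 1 / 0.476 = 2.101.
fm × 6.5 + 1 − fm = 2.101  ⇒  fm × (6.5 − 1) = 1.101  ⇒  fm = 0.20.

0.20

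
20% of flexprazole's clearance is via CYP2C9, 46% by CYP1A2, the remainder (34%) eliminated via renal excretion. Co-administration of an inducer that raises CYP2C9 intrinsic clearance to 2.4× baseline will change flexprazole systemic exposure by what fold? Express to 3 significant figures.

0.781

The CYP2C9 pathway (20% of clearance) is boosted to 2.4× activity: 0.2 × 2.4 = 0.48.
CYP1A2 (46%) and the residual 34% are unaffected.
New clearance relative to baseline: 0.48 + 0.46 + 0.34 = 1.28.
Since systemic exposure ∝ 1/CL, the ratio is 1 / 1.28 = 0.781.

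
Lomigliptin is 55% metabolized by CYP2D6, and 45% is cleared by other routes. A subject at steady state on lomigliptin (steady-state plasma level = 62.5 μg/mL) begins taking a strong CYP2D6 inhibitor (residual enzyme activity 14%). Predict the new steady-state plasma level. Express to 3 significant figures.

119 μg/mL

CYP2D6: 0.55 × 0.14 = 0.077
Other: 0.45 (unchanged)
CL_new/CL_old = 0.077 + 0.45 = 0.527.
With dosing unchanged, steady-state plasma level scales as 1/CL: 62.5 / 0.527 = 119 μg/mL.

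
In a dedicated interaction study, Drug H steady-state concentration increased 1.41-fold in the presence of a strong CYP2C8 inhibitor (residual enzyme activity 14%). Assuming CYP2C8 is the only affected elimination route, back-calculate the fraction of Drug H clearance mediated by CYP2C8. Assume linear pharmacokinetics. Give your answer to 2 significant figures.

0.34

Write x for the fraction cleared via CYP2C8. The observed steady-state concentration change means clearance fell to 1/1.41 = 0.7092 of baseline.
Only the CYP2C8 route changed, so 0.7092 = x·0.14 + (1 − x), giving x = 0.34.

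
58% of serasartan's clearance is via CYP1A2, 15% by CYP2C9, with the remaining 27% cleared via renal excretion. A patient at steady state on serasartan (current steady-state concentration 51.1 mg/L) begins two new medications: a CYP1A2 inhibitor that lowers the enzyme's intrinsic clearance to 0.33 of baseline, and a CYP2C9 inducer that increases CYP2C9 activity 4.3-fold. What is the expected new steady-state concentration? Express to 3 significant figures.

46.2 mg/L

CYP1A2: 0.58 × 0.33 = 0.1914
CYP2C9: 0.15 × 4.3 = 0.645
Other: 0.27 (unchanged)
New clearance relative to baseline: 0.1914 + 0.645 + 0.27 = 1.1064.
Dividing the baseline by the relative clearance: 51.1 / 1.1064 = 46.2 mg/L.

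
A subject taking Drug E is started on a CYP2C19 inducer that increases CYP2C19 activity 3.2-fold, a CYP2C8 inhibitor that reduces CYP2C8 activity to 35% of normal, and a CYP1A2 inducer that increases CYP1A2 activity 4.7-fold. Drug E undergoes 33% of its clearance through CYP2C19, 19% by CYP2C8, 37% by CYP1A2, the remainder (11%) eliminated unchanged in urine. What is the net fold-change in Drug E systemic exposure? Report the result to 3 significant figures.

The CYP2C19 pathway (33% of clearance) increases to 3.2× activity: 0.33 × 3.2 = 1.056.
The CYP2C8 pathway (19% of clearance) drops to 0.35× activity: 0.19 × 0.35 = 0.0665.
The CYP1A2 pathway (37% of clearance) increases to 4.7× activity: 0.37 × 4.7 = 1.739.
The remaining 11% of clearance is unaffected.
CL_new/CL_old = 1.056 + 0.0665 + 1.739 + 0.11 = 2.9715.
Because systemic exposure varies inversely with clearance, the combined effect is 1 / 2.9715 = 0.337.

0.337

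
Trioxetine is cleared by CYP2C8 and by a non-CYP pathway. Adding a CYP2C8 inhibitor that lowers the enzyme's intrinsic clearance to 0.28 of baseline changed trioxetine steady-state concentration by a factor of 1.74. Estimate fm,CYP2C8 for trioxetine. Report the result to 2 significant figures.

0.59

Let fm be the CYP2C8 fraction. New clearance relative to baseline = fm × 0.28 + (1 − fm).
Steady-state concentration ratio = 1 / (new CL fraction), so new CL fraction = 1 / 1.74 = 0.5747.
fm × 0.28 + 1 − fm = 0.5747  ⇒  fm × (0.28 − 1) = −0.4253  ⇒  fm = 0.59.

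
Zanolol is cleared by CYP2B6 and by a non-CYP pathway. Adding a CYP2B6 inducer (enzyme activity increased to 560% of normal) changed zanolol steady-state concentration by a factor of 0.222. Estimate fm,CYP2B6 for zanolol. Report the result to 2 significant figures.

0.76

Call the CYP2B6 fraction fm. After the interaction, CL_new/CL_old = fm × 5.6 + (1 − fm).
Steady-state concentration ratio = 1 / (new CL fraction), so new CL fraction = 1 / 0.222 = 4.505.
fm × 5.6 + 1 − fm = 4.505  ⇒  fm × (5.6 − 1) = 3.505  ⇒  fm = 0.76.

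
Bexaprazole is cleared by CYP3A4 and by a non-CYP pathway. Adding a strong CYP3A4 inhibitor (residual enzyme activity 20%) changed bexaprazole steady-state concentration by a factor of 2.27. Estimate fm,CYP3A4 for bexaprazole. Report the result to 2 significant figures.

Write x for the fraction cleared via CYP3A4. The observed steady-state concentration change means clearance fell to 1/2.27 = 0.4405 of baseline.
Only the CYP3A4 route changed, so 0.4405 = x·0.2 + (1 − x), giving x = 0.70.

0.70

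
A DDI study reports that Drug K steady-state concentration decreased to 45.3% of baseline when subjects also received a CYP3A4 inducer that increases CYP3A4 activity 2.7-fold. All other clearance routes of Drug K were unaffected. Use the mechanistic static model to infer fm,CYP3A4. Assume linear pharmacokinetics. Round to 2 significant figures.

Let fm be the CYP3A4 fraction. New clearance relative to baseline = fm × 2.7 + (1 − fm).
Steady-state concentration ratio = 1 / (new CL fraction), so new CL fraction = 1 / 0.453 = 2.208.
fm × 2.7 + 1 − fm = 2.208  ⇒  fm × (2.7 − 1) = 1.208  ⇒  fm = 0.71.

0.71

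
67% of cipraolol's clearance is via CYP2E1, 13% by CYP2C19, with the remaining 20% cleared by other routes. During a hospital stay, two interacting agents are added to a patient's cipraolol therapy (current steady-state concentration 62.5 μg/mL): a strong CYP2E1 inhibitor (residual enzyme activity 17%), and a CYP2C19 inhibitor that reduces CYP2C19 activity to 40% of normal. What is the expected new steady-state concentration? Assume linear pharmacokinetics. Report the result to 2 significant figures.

1.7 × 10² μg/mL

CYP2E1: 0.67 × 0.17 = 0.1139
CYP2C19: 0.13 × 0.4 = 0.052
Other: 0.2 (unchanged)
New clearance relative to baseline: 0.1139 + 0.052 + 0.2 = 0.3659.
New steady-state concentration = 62.5 / 0.3659 = 1.7 × 10² μg/mL (concentration scales inversely with clearance).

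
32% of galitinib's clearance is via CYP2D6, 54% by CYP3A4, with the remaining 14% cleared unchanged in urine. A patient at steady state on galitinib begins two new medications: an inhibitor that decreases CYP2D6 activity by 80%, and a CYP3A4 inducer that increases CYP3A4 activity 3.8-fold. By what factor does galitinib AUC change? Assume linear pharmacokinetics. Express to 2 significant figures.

CYP2D6: 0.32 × 0.2 = 0.064
CYP3A4: 0.54 × 3.8 = 2.052
Other: 0.14 (unchanged)
CL_new/CL_old = 0.064 + 2.052 + 0.14 = 2.256.
AUC ∝ 1/CL: fold-change = 1 / 2.256 = 0.44.

0.44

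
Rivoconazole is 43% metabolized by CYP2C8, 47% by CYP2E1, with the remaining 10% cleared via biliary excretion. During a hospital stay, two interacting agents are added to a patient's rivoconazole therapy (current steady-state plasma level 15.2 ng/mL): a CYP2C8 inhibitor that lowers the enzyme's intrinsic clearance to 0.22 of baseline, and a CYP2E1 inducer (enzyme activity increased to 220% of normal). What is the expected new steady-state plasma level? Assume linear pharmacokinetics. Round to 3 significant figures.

The CYP2C8 pathway (43% of clearance) is reduced to 0.22× activity: 0.43 × 0.22 = 0.0946.
The CYP2E1 pathway (47% of clearance) is boosted to 2.2× activity: 0.47 × 2.2 = 1.034.
The remaining 10% of clearance is unaffected.
CL_new/CL_old = 0.0946 + 1.034 + 0.1 = 1.2286.
Steady-state plasma level ∝ 1/CL: new value = 15.2 / 1.2286 = 12.4 ng/mL.

12.4 ng/mL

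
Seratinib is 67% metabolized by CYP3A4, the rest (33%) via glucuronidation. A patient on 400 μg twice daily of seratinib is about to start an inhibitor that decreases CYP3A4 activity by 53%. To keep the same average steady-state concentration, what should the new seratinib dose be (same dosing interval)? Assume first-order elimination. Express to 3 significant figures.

258 μg

The CYP3A4 pathway (67% of clearance) drops to 0.47× activity: 0.67 × 0.47 = 0.3149.
The remaining 33% of clearance is unaffected.
CL_new/CL_old = 0.3149 + 0.33 = 0.6449.
Exposure is unchanged when dose changes in proportion to clearance. New dose = 400 μg × 0.6449 = 258 μg.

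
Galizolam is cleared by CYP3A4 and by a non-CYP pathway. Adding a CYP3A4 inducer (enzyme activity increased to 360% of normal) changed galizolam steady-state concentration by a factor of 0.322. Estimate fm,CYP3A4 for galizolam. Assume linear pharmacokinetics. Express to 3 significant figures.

0.810

Call the CYP3A4 fraction fm. After the interaction, CL_new/CL_old = fm × 3.6 + (1 − fm).
Steady-state concentration ratio = 1 / (new CL fraction), so new CL fraction = 1 / 0.322 = 3.106.
fm × 3.6 + 1 − fm = 3.106  ⇒  fm × (3.6 − 1) = 2.106  ⇒  fm = 0.810.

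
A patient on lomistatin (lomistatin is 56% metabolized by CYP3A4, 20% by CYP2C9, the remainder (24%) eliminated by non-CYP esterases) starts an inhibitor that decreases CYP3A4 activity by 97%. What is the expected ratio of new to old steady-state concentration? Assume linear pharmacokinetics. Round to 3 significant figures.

The CYP3A4 pathway (56% of clearance) falls to 0.03× activity: 0.56 × 0.03 = 0.0168.
CYP2C9 (20%) and the residual 24% are unaffected.
New clearance relative to baseline: 0.0168 + 0.2 + 0.24 = 0.4568.
Steady-state concentration is inversely proportional to clearance, so the fold-change is 1 / 0.4568 = 2.19.

2.19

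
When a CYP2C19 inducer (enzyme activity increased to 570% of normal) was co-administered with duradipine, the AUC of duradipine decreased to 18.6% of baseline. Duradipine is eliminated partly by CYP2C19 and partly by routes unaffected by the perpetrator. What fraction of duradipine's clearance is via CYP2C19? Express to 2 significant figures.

0.93

Let fm be the CYP2C19 fraction. New clearance relative to baseline = fm × 5.7 + (1 − fm).
AUC ratio = 1 / (new CL fraction), so new CL fraction = 1 / 0.186 = 5.376.
fm × 5.7 + 1 − fm = 5.376  ⇒  fm × (5.7 − 1) = 4.376  ⇒  fm = 0.93.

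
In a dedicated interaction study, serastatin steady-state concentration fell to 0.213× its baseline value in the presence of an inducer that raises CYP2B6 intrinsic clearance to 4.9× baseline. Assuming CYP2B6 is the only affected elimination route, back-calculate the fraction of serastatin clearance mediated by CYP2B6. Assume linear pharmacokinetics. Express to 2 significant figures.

Write x for the fraction cleared via CYP2B6. The observed steady-state concentration change means clearance rose to 1/0.213 = 4.695 of baseline.
Setting x·4.9 + (1 − x) = 4.695 and solving: x = (4.695 − 1)/(4.9 − 1) = 0.95.

0.95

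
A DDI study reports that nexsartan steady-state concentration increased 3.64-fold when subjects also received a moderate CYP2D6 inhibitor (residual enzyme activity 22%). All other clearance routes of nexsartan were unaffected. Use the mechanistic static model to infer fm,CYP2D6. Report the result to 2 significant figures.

Let fm be the CYP2D6 fraction. New clearance relative to baseline = fm × 0.22 + (1 − fm).
Steady-state concentration ratio = 1 / (new CL fraction), so new CL fraction = 1 / 3.64 = 0.2747.
fm × 0.22 + 1 − fm = 0.2747  ⇒  fm × (0.22 − 1) = −0.7253  ⇒  fm = 0.93.

0.93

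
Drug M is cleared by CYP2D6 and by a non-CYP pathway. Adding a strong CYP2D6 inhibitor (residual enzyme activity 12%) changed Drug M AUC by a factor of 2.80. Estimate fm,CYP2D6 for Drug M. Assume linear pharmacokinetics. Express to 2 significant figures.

0.73

Call the CYP2D6 fraction fm. After the interaction, CL_new/CL_old = fm × 0.12 + (1 − fm).
AUC ratio = 1 / (new CL fraction), so new CL fraction = 1 / 2.80 = 0.3571.
fm × 0.12 + 1 − fm = 0.3571  ⇒  fm × (0.12 − 1) = −0.6429  ⇒  fm = 0.73.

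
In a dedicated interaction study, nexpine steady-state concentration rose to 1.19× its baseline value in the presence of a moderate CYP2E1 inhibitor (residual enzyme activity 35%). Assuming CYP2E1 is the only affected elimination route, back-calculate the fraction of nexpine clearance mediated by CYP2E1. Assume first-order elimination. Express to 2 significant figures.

0.25

Call the CYP2E1 fraction fm. After the interaction, CL_new/CL_old = fm × 0.35 + (1 − fm).
Steady-state concentration ratio = 1 / (new CL fraction), so new CL fraction = 1 / 1.19 = 0.8403.
fm × 0.35 + 1 − fm = 0.8403  ⇒  fm × (0.35 − 1) = −0.1597  ⇒  fm = 0.25.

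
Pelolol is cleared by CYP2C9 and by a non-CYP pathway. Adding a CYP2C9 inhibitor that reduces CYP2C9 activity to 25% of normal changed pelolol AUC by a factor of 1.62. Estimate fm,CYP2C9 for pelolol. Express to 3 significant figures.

0.510

Let fm be the CYP2C9 fraction. New clearance relative to baseline = fm × 0.25 + (1 − fm).
AUC ratio = 1 / (new CL fraction), so new CL fraction = 1 / 1.62 = 0.6173.
fm × 0.25 + 1 − fm = 0.6173  ⇒  fm × (0.25 − 1) = −0.3827  ⇒  fm = 0.510.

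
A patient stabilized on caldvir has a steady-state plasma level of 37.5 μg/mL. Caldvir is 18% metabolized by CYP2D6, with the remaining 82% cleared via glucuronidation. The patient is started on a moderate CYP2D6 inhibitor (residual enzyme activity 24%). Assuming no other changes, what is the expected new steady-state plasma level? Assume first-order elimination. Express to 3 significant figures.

The CYP2D6 pathway (18% of clearance) is reduced to 0.24× activity: 0.18 × 0.24 = 0.0432.
The remaining 82% of clearance is unaffected.
Relative clearance = 0.0432 + 0.82 = 0.8632.
With dosing unchanged, steady-state plasma level scales as 1/CL: 37.5 / 0.8632 = 43.4 μg/mL.

43.4 μg/mL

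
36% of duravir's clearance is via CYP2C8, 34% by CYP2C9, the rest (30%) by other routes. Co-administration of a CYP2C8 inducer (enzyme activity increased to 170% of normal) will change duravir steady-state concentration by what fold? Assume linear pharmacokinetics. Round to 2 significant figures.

CYP2C8: 0.36 × 1.7 = 0.612
CYP2C9: 0.34 (unchanged)
Other: 0.3 (unchanged)
Relative clearance = 0.612 + 0.34 + 0.3 = 1.252.
Since steady-state concentration ∝ 1/CL, the ratio is 1 / 1.252 = 0.80.

0.80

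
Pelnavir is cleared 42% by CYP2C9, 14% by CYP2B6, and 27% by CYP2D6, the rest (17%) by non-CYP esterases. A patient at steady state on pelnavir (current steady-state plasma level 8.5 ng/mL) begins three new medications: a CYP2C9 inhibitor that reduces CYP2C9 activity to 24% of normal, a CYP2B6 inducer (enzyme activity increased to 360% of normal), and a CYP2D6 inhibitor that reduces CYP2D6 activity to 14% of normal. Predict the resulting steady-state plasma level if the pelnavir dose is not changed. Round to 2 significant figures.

10 ng/mL

The CYP2C9 pathway (42% of clearance) is reduced to 0.24× activity: 0.42 × 0.24 = 0.1008.
The CYP2B6 pathway (14% of clearance) rises to 3.6× activity: 0.14 × 3.6 = 0.504.
The CYP2D6 pathway (27% of clearance) is reduced to 0.14× activity: 0.27 × 0.14 = 0.0378.
Non-CYP routes (17%) are unchanged.
Relative clearance = 0.1008 + 0.504 + 0.0378 + 0.17 = 0.8126.
New steady-state plasma level = 8.5 / 0.8126 = 10 ng/mL (concentration scales inversely with clearance).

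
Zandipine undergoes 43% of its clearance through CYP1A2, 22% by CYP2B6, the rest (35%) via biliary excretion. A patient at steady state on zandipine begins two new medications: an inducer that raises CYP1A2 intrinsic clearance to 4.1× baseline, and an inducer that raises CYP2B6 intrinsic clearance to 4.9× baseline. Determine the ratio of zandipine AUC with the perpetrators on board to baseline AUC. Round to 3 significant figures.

The CYP1A2 pathway (43% of clearance) increases to 4.1× activity: 0.43 × 4.1 = 1.763.
The CYP2B6 pathway (22% of clearance) is boosted to 4.9× activity: 0.22 × 4.9 = 1.078.
The remaining 35% of clearance is unaffected.
CL_new/CL_old = 1.763 + 1.078 + 0.35 = 3.191.
Net AUC ratio = 1 / 3.191 = 0.313.

0.313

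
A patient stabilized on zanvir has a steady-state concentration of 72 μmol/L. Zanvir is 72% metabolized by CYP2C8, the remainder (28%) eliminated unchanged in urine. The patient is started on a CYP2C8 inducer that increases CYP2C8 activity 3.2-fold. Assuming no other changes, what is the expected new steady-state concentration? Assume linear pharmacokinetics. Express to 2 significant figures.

28 μmol/L

CYP2C8: 0.72 × 3.2 = 2.304
Other: 0.28 (unchanged)
CL_new/CL_old = 2.304 + 0.28 = 2.584.
New steady-state concentration = baseline ÷ relative clearance = 72 / 2.584 = 28 μmol/L.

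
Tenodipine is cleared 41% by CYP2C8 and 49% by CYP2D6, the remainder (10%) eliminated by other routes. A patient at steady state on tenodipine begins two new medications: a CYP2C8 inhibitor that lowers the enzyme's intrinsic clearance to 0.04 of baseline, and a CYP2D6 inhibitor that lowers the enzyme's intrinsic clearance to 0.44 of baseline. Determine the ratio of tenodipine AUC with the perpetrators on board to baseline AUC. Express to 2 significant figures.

The CYP2C8 pathway (41% of clearance) is reduced to 0.04× activity: 0.41 × 0.04 = 0.0164.
The CYP2D6 pathway (49% of clearance) drops to 0.44× activity: 0.49 × 0.44 = 0.2156.
The remaining 10% of clearance is unaffected.
Relative clearance = 0.0164 + 0.2156 + 0.1 = 0.332.
Because AUC varies inversely with clearance, the combined effect is 1 / 0.332 = 3.0.

3.0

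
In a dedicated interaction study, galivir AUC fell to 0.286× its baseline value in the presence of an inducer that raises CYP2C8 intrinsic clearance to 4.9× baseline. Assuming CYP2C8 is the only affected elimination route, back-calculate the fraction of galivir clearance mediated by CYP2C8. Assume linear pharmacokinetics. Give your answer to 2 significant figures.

Write x for the fraction cleared via CYP2C8. The observed AUC change means clearance rose to 1/0.286 = 3.497 of baseline.
Setting x·4.9 + (1 − x) = 3.497 and solving: x = (3.497 − 1)/(4.9 − 1) = 0.64.

0.64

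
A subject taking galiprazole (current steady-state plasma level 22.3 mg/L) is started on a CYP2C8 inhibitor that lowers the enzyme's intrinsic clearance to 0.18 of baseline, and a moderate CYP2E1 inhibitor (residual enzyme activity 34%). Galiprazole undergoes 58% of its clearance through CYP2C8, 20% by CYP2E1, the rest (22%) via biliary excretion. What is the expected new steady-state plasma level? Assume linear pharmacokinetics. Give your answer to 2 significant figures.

CYP2C8: 0.58 × 0.18 = 0.1044
CYP2E1: 0.2 × 0.34 = 0.068
Other: 0.22 (unchanged)
Relative clearance = 0.1044 + 0.068 + 0.22 = 0.3924.
New steady-state plasma level = 22.3 / 0.3924 = 57 mg/L (concentration scales inversely with clearance).

57 mg/L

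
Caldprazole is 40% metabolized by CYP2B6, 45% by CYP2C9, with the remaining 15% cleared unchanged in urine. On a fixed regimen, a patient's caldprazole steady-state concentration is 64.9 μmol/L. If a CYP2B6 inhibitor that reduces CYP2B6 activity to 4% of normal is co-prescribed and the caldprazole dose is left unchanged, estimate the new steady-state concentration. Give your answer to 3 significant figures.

The CYP2B6 pathway (40% of clearance) drops to 0.04× activity: 0.4 × 0.04 = 0.016.
CYP2C9 (45%) and the residual 15% are unaffected.
New clearance relative to baseline: 0.016 + 0.45 + 0.15 = 0.616.
Steady-state concentration ∝ 1/CL, so new value = 64.9 / 0.616 = 105 μmol/L.

105 μmol/L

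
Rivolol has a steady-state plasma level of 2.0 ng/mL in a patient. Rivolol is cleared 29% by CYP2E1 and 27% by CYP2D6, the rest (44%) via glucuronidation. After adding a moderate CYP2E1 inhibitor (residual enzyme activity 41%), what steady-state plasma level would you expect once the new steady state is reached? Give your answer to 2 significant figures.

2.4 ng/mL

The CYP2E1 pathway (29% of clearance) drops to 0.41× activity: 0.29 × 0.41 = 0.1189.
CYP2D6 (27%) and the residual 44% are unaffected.
Relative clearance = 0.1189 + 0.27 + 0.44 = 0.8289.
New steady-state plasma level = baseline ÷ relative clearance = 2.0 / 0.8289 = 2.4 ng/mL.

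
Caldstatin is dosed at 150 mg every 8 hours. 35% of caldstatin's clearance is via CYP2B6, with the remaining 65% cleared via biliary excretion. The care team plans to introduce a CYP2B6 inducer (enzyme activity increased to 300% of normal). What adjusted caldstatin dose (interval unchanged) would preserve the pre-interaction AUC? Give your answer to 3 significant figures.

CYP2B6: 0.35 × 3 = 1.05
Other: 0.65 (unchanged)
CL_new/CL_old = 1.05 + 0.65 = 1.7.
Css,avg = (dose rate)/CL, so holding Css fixed requires dose ∝ CL: 150 × 1.7 = 255 mg.

255 mg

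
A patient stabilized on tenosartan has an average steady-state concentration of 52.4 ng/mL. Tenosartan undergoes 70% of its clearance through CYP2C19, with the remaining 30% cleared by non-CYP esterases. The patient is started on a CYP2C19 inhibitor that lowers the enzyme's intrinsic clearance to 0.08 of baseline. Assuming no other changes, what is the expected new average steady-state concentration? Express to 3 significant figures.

The CYP2C19 pathway (70% of clearance) is reduced to 0.08× activity: 0.7 × 0.08 = 0.056.
Non-CYP routes (30%) are unchanged.
CL_new/CL_old = 0.056 + 0.3 = 0.356.
New average steady-state concentration = baseline ÷ relative clearance = 52.4 / 0.356 = 147 ng/mL.

147 ng/mL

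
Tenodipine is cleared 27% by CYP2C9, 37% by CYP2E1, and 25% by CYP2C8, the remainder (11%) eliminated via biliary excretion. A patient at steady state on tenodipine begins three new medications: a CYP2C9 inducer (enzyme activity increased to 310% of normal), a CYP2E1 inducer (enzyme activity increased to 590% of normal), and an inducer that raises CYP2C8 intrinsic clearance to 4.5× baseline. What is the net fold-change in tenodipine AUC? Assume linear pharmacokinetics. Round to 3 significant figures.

0.235

The CYP2C9 pathway (27% of clearance) is boosted to 3.1× activity: 0.27 × 3.1 = 0.837.
The CYP2E1 pathway (37% of clearance) increases to 5.9× activity: 0.37 × 5.9 = 2.183.
The CYP2C8 pathway (25% of clearance) rises to 4.5× activity: 0.25 × 4.5 = 1.125.
Non-CYP routes (11%) are unchanged.
CL_new/CL_old = 0.837 + 2.183 + 1.125 + 0.11 = 4.255.
Net AUC ratio = 1 / 4.255 = 0.235.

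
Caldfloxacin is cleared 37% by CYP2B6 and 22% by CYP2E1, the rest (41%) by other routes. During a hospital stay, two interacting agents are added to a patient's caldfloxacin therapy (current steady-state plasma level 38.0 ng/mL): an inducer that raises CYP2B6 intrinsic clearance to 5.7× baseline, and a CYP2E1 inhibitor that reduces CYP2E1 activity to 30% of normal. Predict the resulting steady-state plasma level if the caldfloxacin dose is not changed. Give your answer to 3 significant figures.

The CYP2B6 pathway (37% of clearance) increases to 5.7× activity: 0.37 × 5.7 = 2.109.
The CYP2E1 pathway (22% of clearance) drops to 0.3× activity: 0.22 × 0.3 = 0.066.
The remaining 41% of clearance is unaffected.
Relative clearance = 2.109 + 0.066 + 0.41 = 2.585.
Dividing the baseline by the relative clearance: 38.0 / 2.585 = 14.7 ng/mL.

14.7 ng/mL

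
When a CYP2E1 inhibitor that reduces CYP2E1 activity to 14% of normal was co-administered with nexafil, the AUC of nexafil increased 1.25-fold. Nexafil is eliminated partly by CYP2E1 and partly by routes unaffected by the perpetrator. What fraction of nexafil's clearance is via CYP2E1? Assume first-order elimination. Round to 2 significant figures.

0.23

Write x for the fraction cleared via CYP2E1. The observed AUC change means clearance fell to 1/1.25 = 0.8 of baseline.
Setting x·0.14 + (1 − x) = 0.8 and solving: x = (0.8 − 1)/(0.14 − 1) = 0.23.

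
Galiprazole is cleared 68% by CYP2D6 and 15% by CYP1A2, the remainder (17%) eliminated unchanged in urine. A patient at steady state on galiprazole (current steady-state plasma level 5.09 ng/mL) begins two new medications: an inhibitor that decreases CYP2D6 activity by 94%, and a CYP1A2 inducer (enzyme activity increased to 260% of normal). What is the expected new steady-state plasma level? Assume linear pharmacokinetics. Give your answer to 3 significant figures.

8.47 ng/mL

The CYP2D6 pathway (68% of clearance) drops to 0.06× activity: 0.68 × 0.06 = 0.0408.
The CYP1A2 pathway (15% of clearance) increases to 2.6× activity: 0.15 × 2.6 = 0.39.
Non-CYP routes (17%) are unchanged.
CL_new/CL_old = 0.0408 + 0.39 + 0.17 = 0.6008.
Steady-state plasma level ∝ 1/CL: new value = 5.09 / 0.6008 = 8.47 ng/mL.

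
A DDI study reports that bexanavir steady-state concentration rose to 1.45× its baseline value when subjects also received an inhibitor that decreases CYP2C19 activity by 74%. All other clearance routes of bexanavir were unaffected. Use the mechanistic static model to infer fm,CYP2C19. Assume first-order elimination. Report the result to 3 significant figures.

Let x = fm,CYP2C19. Because steady-state concentration ∝ 1/CL, relative clearance fell to 1/1.45 = 0.6897.
Only the CYP2C19 route changed, so 0.6897 = x·0.26 + (1 − x), giving x = 0.419.

0.419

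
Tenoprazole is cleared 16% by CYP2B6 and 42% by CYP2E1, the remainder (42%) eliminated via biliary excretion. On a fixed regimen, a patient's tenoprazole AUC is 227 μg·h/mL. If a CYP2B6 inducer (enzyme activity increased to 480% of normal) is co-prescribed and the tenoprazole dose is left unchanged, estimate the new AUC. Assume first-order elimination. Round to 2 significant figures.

1.4 × 10² μg·h/mL

The CYP2B6 pathway (16% of clearance) rises to 4.8× activity: 0.16 × 4.8 = 0.768.
CYP2E1 (42%) and the residual 42% are unaffected.
CL_new/CL_old = 0.768 + 0.42 + 0.42 = 1.608.
AUC ∝ 1/CL, so new value = 227 / 1.608 = 1.4 × 10² μg·h/mL.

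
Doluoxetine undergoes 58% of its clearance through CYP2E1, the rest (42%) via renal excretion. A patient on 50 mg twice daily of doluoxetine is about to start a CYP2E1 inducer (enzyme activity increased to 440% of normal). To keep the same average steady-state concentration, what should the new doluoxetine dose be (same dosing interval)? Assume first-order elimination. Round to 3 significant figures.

The CYP2E1 pathway (58% of clearance) increases to 4.4× activity: 0.58 × 4.4 = 2.552.
The remaining 42% of clearance is unaffected.
New clearance relative to baseline: 2.552 + 0.42 = 2.972.
Exposure is unchanged when dose changes in proportion to clearance. New dose = 50 mg × 2.972 = 149 mg.

149 mg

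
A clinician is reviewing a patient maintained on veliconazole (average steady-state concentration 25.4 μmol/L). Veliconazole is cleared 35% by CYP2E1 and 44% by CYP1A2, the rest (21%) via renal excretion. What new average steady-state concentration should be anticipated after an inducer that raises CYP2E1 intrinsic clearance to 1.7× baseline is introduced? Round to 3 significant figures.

The CYP2E1 pathway (35% of clearance) rises to 1.7× activity: 0.35 × 1.7 = 0.595.
CYP1A2 (44%) and the residual 21% are unaffected.
New clearance relative to baseline: 0.595 + 0.44 + 0.21 = 1.245.
With dosing unchanged, average steady-state concentration scales as 1/CL: 25.4 / 1.245 = 20.4 μmol/L.

20.4 μmol/L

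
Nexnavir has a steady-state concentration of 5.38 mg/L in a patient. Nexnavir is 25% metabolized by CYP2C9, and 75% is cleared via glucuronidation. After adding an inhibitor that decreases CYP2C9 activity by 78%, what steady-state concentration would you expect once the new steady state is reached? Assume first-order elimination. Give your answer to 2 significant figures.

6.7 mg/L

The CYP2C9 pathway (25% of clearance) falls to 0.22× activity: 0.25 × 0.22 = 0.055.
The remaining 75% of clearance is unaffected.
CL_new/CL_old = 0.055 + 0.75 = 0.805.
New steady-state concentration = baseline ÷ relative clearance = 5.38 / 0.805 = 6.7 mg/L.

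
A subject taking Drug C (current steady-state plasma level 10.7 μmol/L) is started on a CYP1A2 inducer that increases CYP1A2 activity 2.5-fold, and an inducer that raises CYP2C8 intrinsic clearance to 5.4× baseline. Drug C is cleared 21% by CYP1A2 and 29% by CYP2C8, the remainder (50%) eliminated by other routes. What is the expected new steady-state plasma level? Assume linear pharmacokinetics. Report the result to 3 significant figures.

4.13 μmol/L

The CYP1A2 pathway (21% of clearance) increases to 2.5× activity: 0.21 × 2.5 = 0.525.
The CYP2C8 pathway (29% of clearance) rises to 5.4× activity: 0.29 × 5.4 = 1.566.
Non-CYP routes (50%) are unchanged.
Relative clearance = 0.525 + 1.566 + 0.5 = 2.591.
New steady-state plasma level = 10.7 / 2.591 = 4.13 μmol/L (concentration scales inversely with clearance).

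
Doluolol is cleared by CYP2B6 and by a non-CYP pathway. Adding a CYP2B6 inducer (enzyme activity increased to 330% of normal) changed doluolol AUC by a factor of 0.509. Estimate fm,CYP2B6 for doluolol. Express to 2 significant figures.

CL'/CL = 1 / 0.509 = 1.965
3.3·fm + (1 − fm) = 1.965
fm = (1.965 − 1) / (3.3 − 1) = 0.42

0.42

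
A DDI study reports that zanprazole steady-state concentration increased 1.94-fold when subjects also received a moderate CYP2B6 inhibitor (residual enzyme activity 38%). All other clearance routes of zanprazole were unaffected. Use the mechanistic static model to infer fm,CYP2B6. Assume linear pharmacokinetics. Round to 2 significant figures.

0.78

Write x for the fraction cleared via CYP2B6. The observed steady-state concentration change means clearance fell to 1/1.94 = 0.5155 of baseline.
Setting x·0.38 + (1 − x) = 0.5155 and solving: x = (0.5155 − 1)/(0.38 − 1) = 0.78.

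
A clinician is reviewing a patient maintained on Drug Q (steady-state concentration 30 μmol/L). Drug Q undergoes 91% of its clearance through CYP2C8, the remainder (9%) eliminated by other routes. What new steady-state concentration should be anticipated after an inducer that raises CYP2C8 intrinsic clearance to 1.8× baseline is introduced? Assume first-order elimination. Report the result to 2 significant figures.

The CYP2C8 pathway (91% of clearance) increases to 1.8× activity: 0.91 × 1.8 = 1.638.
Non-CYP routes (9%) are unchanged.
Relative clearance = 1.638 + 0.09 = 1.728.
New steady-state concentration = baseline ÷ relative clearance = 30 / 1.728 = 17 μmol/L.

17 μmol/L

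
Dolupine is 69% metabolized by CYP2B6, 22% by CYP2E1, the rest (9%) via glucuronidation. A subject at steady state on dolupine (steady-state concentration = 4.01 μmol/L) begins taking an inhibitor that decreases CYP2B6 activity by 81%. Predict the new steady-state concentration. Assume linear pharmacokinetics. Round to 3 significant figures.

CYP2B6: 0.69 × 0.19 = 0.1311
CYP2E1: 0.22 (unchanged)
Other: 0.09 (unchanged)
New clearance relative to baseline: 0.1311 + 0.22 + 0.09 = 0.4411.
New steady-state concentration = baseline ÷ relative clearance = 4.01 / 0.4411 = 9.09 μmol/L.

9.09 μmol/L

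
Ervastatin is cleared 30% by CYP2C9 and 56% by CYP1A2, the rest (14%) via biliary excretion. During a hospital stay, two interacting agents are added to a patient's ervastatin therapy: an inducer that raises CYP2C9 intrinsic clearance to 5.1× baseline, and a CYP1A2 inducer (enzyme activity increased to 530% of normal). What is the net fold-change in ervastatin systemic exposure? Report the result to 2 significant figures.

The CYP2C9 pathway (30% of clearance) increases to 5.1× activity: 0.3 × 5.1 = 1.53.
The CYP1A2 pathway (56% of clearance) rises to 5.3× activity: 0.56 × 5.3 = 2.968.
Non-CYP routes (14%) are unchanged.
CL_new/CL_old = 1.53 + 2.968 + 0.14 = 4.638.
Net systemic exposure ratio = 1 / 4.638 = 0.22.

0.22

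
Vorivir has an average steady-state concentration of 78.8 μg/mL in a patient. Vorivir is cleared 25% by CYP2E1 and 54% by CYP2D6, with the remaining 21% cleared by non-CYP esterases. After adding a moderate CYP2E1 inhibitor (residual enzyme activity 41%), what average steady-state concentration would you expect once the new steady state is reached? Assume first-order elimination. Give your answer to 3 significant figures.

92.4 μg/mL

The CYP2E1 pathway (25% of clearance) drops to 0.41× activity: 0.25 × 0.41 = 0.1025.
CYP2D6 (54%) and the residual 21% are unaffected.
CL_new/CL_old = 0.1025 + 0.54 + 0.21 = 0.8525.
New average steady-state concentration = baseline ÷ relative clearance = 78.8 / 0.8525 = 92.4 μg/mL.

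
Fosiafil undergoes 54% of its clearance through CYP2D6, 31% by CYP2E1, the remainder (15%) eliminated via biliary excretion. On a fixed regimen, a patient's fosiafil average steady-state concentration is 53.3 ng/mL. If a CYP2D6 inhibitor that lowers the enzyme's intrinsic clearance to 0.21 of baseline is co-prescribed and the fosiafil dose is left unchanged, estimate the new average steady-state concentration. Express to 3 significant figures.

93.0 ng/mL

The CYP2D6 pathway (54% of clearance) falls to 0.21× activity: 0.54 × 0.21 = 0.1134.
CYP2E1 (31%) and the residual 15% are unaffected.
New clearance relative to baseline: 0.1134 + 0.31 + 0.15 = 0.5734.
Average steady-state concentration ∝ 1/CL, so new value = 53.3 / 0.5734 = 93.0 ng/mL.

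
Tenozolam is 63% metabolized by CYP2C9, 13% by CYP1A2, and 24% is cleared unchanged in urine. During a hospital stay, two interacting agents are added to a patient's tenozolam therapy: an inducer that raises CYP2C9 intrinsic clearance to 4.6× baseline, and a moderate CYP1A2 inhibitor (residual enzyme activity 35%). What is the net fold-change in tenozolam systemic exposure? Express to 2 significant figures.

The CYP2C9 pathway (63% of clearance) increases to 4.6× activity: 0.63 × 4.6 = 2.898.
The CYP1A2 pathway (13% of clearance) drops to 0.35× activity: 0.13 × 0.35 = 0.0455.
The remaining 24% of clearance is unaffected.
Relative clearance = 2.898 + 0.0455 + 0.24 = 3.1835.
Net systemic exposure ratio = 1 / 3.1835 = 0.31.

0.31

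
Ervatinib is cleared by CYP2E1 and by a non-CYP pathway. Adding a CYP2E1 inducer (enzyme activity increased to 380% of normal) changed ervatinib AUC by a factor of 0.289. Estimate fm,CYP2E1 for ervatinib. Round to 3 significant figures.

Write x for the fraction cleared via CYP2E1. The observed AUC change means clearance rose to 1/0.289 = 3.46 of baseline.
Only the CYP2E1 route changed, so 3.46 = x·3.8 + (1 − x), giving x = 0.879.

0.879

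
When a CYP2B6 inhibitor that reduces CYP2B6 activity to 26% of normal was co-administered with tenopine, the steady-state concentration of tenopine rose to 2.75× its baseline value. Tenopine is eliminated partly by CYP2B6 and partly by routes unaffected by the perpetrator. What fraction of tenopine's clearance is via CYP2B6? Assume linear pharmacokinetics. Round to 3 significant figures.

Call the CYP2B6 fraction fm. After the interaction, CL_new/CL_old = fm × 0.26 + (1 − fm).
Steady-state concentration ratio = 1 / (new CL fraction), so new CL fraction = 1 / 2.75 = 0.3636.
fm × 0.26 + 1 − fm = 0.3636  ⇒  fm × (0.26 − 1) = −0.6364  ⇒  fm = 0.860.

0.860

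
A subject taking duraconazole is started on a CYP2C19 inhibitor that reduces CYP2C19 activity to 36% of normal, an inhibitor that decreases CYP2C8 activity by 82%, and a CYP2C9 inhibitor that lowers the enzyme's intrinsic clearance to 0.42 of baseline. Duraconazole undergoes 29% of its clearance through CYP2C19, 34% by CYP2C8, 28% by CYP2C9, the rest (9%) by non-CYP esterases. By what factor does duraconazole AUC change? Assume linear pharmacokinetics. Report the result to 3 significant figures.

The CYP2C19 pathway (29% of clearance) drops to 0.36× activity: 0.29 × 0.36 = 0.1044.
The CYP2C8 pathway (34% of clearance) falls to 0.18× activity: 0.34 × 0.18 = 0.0612.
The CYP2C9 pathway (28% of clearance) drops to 0.42× activity: 0.28 × 0.42 = 0.1176.
The remaining 9% of clearance is unaffected.
CL_new/CL_old = 0.1044 + 0.0612 + 0.1176 + 0.09 = 0.3732.
Because AUC varies inversely with clearance, the combined effect is 1 / 0.3732 = 2.68.

2.68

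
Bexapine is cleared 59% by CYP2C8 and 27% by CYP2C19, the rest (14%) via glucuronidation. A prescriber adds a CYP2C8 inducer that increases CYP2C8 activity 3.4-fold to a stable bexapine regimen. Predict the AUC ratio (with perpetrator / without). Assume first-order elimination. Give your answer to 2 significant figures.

CYP2C8: 0.59 × 3.4 = 2.006
CYP2C19: 0.27 (unchanged)
Other: 0.14 (unchanged)
Relative clearance = 2.006 + 0.27 + 0.14 = 2.416.
AUC ratio = CL_old/CL_new = 1 / 2.416 = 0.41.

0.41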